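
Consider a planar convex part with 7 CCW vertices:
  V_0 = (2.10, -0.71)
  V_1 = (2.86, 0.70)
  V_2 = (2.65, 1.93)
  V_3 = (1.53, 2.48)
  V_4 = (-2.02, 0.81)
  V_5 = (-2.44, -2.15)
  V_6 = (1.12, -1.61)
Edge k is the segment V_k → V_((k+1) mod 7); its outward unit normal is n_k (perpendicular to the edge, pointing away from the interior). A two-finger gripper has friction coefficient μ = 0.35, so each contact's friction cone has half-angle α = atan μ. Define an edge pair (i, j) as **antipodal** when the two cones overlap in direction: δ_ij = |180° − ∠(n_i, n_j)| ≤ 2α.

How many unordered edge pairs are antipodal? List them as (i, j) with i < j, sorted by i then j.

α = atan 0.35 = 19.29°;  2α = 38.58°
n_0 = (+0.8803, -0.4745)
n_1 = (+0.9857, +0.1683)
n_2 = (+0.4408, +0.8976)
n_3 = (-0.4257, +0.9049)
n_4 = (-0.9901, +0.1405)
n_5 = (+0.1500, -0.9887)
n_6 = (+0.6764, -0.7365)
  (0,1): δ = 141.99°  ·
  (0,2): δ = 87.83°  ·
  (0,3): δ = 36.48°  ✓
  (0,4): δ = 20.25°  ✓
  (0,5): δ = 126.95°  ·
  (0,6): δ = 160.89°  ·
  (1,2): δ = 125.84°  ·
  (1,3): δ = 74.50°  ·
  (1,4): δ = 17.76°  ✓
  (1,5): δ = 88.94°  ·
  (1,6): δ = 122.87°  ·
  (2,3): δ = 128.65°  ·
  (2,4): δ = 71.92°  ·
  (2,5): δ = 34.78°  ✓
  (2,6): δ = 68.72°  ·
  (3,4): δ = 123.27°  ·
  (3,5): δ = 16.57°  ✓
  (3,6): δ = 17.37°  ✓
  (4,5): δ = 73.30°  ·
  (4,6): δ = 39.36°  ·
  (5,6): δ = 146.06°  ·
antipodal pairs: 6

count = 6; pairs: (0,3), (0,4), (1,4), (2,5), (3,5), (3,6)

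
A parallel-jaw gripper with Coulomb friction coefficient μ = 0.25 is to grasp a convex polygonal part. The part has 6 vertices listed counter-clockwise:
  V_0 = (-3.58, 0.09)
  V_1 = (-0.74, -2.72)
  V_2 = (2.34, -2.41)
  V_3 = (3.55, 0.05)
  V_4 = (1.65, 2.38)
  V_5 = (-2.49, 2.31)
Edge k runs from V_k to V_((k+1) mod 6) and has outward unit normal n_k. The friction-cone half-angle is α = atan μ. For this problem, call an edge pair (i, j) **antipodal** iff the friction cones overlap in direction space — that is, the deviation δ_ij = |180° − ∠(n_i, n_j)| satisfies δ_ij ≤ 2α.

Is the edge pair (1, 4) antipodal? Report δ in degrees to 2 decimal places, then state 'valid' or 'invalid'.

α = atan 0.25 = 14.04°;  2α = 28.07°
edge 1: e_1 = (+3.08, +0.31);  n_1 = (+0.1001, -0.9950)
edge 4: e_4 = (-4.14, -0.07);  n_4 = (-0.0169, +0.9999)
∠(n_1, n_4) = 175.22°
δ = |180° − 175.22°| = 4.78°
4.78° ≤ 2α = 28.07°  →  valid

δ = 4.78°, valid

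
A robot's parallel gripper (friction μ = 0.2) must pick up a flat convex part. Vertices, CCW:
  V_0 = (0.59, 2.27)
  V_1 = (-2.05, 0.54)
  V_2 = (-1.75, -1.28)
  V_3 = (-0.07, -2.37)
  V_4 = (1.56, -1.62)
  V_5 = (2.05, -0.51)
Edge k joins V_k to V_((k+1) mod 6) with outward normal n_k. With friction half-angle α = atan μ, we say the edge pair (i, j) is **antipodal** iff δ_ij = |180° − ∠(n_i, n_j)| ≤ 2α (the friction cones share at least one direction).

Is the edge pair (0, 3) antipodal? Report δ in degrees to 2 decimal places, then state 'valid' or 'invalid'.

α = atan 0.2 = 11.31°;  2α = 22.62°
edge 0: e_0 = (-2.64, -1.73);  n_0 = (-0.5481, +0.8364)
edge 3: e_3 = (+1.63, +0.75);  n_3 = (+0.4180, -0.9084)
∠(n_0, n_3) = 171.47°
δ = |180° − 171.47°| = 8.53°
8.53° ≤ 2α = 22.62°  →  valid

δ = 8.53°, valid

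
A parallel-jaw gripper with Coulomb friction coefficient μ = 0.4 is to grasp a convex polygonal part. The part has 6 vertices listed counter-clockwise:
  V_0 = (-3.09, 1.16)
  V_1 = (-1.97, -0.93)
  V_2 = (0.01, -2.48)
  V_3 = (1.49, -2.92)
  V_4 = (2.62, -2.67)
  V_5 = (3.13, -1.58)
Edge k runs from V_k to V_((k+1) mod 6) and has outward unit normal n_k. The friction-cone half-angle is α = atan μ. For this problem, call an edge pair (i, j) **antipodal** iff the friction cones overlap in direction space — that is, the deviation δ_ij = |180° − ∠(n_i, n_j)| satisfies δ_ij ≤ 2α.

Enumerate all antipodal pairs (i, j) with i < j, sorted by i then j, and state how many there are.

count = 4; pairs: (0,5), (1,5), (2,5), (3,5)

α = atan 0.4 = 21.80°;  2α = 43.60°
n_0 = (-0.8814, -0.4723)
n_1 = (-0.6164, -0.7874)
n_2 = (-0.2850, -0.9585)
n_3 = (+0.2160, -0.9764)
n_4 = (+0.9058, -0.4238)
n_5 = (+0.4031, +0.9151)
  (0,1): δ = 156.24°  ·
  (0,2): δ = 134.74°  ·
  (0,3): δ = 105.71°  ·
  (0,4): δ = 53.26°  ·
  (0,5): δ = 38.04°  ✓
  (1,2): δ = 158.50°  ·
  (1,3): δ = 129.47°  ·
  (1,4): δ = 77.02°  ·
  (1,5): δ = 14.28°  ✓
  (2,3): δ = 150.97°  ·
  (2,4): δ = 98.52°  ·
  (2,5): δ = 7.22°  ✓
  (3,4): δ = 127.55°  ·
  (3,5): δ = 36.25°  ✓
  (4,5): δ = 88.70°  ·
antipodal pairs: 4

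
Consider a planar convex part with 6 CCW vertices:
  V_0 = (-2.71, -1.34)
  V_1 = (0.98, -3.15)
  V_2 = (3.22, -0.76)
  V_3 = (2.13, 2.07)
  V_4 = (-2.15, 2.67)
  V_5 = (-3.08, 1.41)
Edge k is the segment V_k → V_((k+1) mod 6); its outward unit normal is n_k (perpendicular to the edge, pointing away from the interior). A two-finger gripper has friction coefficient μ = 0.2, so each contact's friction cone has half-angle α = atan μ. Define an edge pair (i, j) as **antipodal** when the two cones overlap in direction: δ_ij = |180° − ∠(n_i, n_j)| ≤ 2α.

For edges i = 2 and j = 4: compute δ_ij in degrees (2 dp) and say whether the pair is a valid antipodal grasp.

α = atan 0.2 = 11.31°;  2α = 22.62°
edge 2: e_2 = (-1.09, +2.83);  n_2 = (+0.9332, +0.3594)
edge 4: e_4 = (-0.93, -1.26);  n_4 = (-0.8046, +0.5939)
∠(n_2, n_4) = 122.50°
δ = |180° − 122.50°| = 57.50°
57.50° > 2α = 22.62°  →  invalid

δ = 57.50°, invalid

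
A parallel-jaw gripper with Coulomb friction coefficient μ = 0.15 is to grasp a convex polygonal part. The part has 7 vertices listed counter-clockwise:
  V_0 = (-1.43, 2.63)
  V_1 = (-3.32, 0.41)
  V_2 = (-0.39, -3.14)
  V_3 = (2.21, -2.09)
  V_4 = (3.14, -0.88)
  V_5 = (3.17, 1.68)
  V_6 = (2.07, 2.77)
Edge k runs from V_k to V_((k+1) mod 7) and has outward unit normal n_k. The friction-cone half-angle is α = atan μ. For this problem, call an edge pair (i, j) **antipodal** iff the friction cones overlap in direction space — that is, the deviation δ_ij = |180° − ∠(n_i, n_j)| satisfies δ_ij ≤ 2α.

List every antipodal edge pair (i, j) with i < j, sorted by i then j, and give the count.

α = atan 0.15 = 8.53°;  2α = 17.06°
n_0 = (-0.7614, +0.6482)
n_1 = (-0.7712, -0.6365)
n_2 = (+0.3745, -0.9272)
n_3 = (+0.7929, -0.6094)
n_4 = (+0.9999, -0.0117)
n_5 = (+0.7039, +0.7103)
n_6 = (-0.0400, +0.9992)
  (0,1): δ = 100.06°  ·
  (0,2): δ = 27.60°  ·
  (0,3): δ = 2.86°  ✓
  (0,4): δ = 39.74°  ·
  (0,5): δ = 85.67°  ·
  (0,6): δ = 132.70°  ·
  (1,2): δ = 107.54°  ·
  (1,3): δ = 77.08°  ·
  (1,4): δ = 40.21°  ·
  (1,5): δ = 5.73°  ✓
  (1,6): δ = 52.76°  ·
  (2,3): δ = 149.54°  ·
  (2,4): δ = 112.66°  ·
  (2,5): δ = 66.73°  ·
  (2,6): δ = 19.70°  ·
  (3,4): δ = 143.13°  ·
  (3,5): δ = 97.19°  ·
  (3,6): δ = 50.16°  ·
  (4,5): δ = 134.07°  ·
  (4,6): δ = 87.04°  ·
  (5,6): δ = 132.97°  ·
antipodal pairs: 2

count = 2; pairs: (0,3), (1,5)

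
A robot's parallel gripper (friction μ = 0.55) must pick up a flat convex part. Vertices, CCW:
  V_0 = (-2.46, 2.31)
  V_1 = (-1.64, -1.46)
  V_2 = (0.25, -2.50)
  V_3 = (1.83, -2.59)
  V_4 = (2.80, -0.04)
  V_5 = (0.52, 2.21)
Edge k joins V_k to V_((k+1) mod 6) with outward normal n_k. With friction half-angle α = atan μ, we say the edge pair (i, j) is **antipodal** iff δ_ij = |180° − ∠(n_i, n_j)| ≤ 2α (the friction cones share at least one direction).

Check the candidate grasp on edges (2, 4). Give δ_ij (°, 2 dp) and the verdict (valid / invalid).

α = atan 0.55 = 28.81°;  2α = 57.62°
edge 2: e_2 = (+1.58, -0.09);  n_2 = (-0.0569, -0.9984)
edge 4: e_4 = (-2.28, +2.25);  n_4 = (+0.7024, +0.7118)
∠(n_2, n_4) = 138.64°
δ = |180° − 138.64°| = 41.36°
41.36° ≤ 2α = 57.62°  →  valid

δ = 41.36°, valid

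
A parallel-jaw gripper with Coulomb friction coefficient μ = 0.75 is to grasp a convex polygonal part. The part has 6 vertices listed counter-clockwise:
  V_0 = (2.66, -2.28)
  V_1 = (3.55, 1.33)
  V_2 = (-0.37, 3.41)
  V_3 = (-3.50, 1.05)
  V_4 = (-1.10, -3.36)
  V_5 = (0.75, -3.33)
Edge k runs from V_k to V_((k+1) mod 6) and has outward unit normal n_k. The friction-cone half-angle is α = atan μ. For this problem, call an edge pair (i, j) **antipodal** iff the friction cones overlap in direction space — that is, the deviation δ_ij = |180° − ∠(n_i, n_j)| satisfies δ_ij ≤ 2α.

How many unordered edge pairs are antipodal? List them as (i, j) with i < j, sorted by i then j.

α = atan 0.75 = 36.87°;  2α = 73.74°
n_0 = (+0.9709, -0.2394)
n_1 = (+0.4687, +0.8833)
n_2 = (-0.6020, +0.7985)
n_3 = (-0.8784, -0.4780)
n_4 = (+0.0162, -0.9999)
n_5 = (+0.4817, -0.8763)
  (0,1): δ = 104.10°  ·
  (0,2): δ = 39.13°  ✓
  (0,3): δ = 42.41°  ✓
  (0,4): δ = 104.78°  ·
  (0,5): δ = 132.65°  ·
  (1,2): δ = 115.03°  ·
  (1,3): δ = 33.49°  ✓
  (1,4): δ = 28.88°  ✓
  (1,5): δ = 56.75°  ✓
  (2,3): δ = 98.46°  ·
  (2,4): δ = 36.09°  ✓
  (2,5): δ = 8.22°  ✓
  (3,4): δ = 117.63°  ·
  (3,5): δ = 89.76°  ·
  (4,5): δ = 152.13°  ·
antipodal pairs: 7

count = 7; pairs: (0,2), (0,3), (1,3), (1,4), (1,5), (2,4), (2,5)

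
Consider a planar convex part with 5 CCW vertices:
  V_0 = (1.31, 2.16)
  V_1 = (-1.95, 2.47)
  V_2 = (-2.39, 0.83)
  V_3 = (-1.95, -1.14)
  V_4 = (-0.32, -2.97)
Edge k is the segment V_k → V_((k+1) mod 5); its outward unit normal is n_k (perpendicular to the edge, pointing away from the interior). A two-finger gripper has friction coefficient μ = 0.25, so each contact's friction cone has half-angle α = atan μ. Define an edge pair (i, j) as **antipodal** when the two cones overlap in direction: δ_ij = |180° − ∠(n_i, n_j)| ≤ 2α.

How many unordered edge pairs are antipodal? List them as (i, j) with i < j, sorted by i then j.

count = 1; pairs: (1,4)

α = atan 0.25 = 14.04°;  2α = 28.07°
n_0 = (+0.0947, +0.9955)
n_1 = (-0.9658, +0.2591)
n_2 = (-0.9760, -0.2180)
n_3 = (-0.7467, -0.6651)
n_4 = (+0.9530, -0.3028)
  (0,1): δ = 99.59°  ·
  (0,2): δ = 71.98°  ·
  (0,3): δ = 42.88°  ·
  (0,4): δ = 77.80°  ·
  (1,2): δ = 152.39°  ·
  (1,3): δ = 123.29°  ·
  (1,4): δ = 2.61°  ✓
  (2,3): δ = 150.90°  ·
  (2,4): δ = 30.22°  ·
  (3,4): δ = 59.32°  ·
antipodal pairs: 1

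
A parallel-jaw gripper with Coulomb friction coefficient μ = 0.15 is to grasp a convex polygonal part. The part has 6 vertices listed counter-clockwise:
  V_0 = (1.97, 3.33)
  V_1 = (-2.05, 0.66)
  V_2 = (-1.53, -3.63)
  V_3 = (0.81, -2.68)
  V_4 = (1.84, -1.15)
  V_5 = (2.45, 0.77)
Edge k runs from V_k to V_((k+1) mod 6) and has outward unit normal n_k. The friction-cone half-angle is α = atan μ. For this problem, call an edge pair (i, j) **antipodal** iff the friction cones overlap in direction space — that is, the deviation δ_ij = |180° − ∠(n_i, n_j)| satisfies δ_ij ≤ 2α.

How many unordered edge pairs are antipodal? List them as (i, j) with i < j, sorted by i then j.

count = 2; pairs: (0,2), (1,5)

α = atan 0.15 = 8.53°;  2α = 17.06°
n_0 = (-0.5533, +0.8330)
n_1 = (-0.9927, -0.1203)
n_2 = (+0.3762, -0.9266)
n_3 = (+0.8295, -0.5584)
n_4 = (+0.9531, -0.3028)
n_5 = (+0.9829, +0.1843)
  (0,1): δ = 116.68°  ·
  (0,2): δ = 11.49°  ✓
  (0,3): δ = 22.46°  ·
  (0,4): δ = 38.78°  ·
  (0,5): δ = 67.03°  ·
  (1,2): δ = 74.81°  ·
  (1,3): δ = 40.86°  ·
  (1,4): δ = 24.54°  ·
  (1,5): δ = 3.71°  ✓
  (2,3): δ = 146.04°  ·
  (2,4): δ = 129.72°  ·
  (2,5): δ = 101.48°  ·
  (3,4): δ = 163.68°  ·
  (3,5): δ = 135.43°  ·
  (4,5): δ = 151.75°  ·
antipodal pairs: 2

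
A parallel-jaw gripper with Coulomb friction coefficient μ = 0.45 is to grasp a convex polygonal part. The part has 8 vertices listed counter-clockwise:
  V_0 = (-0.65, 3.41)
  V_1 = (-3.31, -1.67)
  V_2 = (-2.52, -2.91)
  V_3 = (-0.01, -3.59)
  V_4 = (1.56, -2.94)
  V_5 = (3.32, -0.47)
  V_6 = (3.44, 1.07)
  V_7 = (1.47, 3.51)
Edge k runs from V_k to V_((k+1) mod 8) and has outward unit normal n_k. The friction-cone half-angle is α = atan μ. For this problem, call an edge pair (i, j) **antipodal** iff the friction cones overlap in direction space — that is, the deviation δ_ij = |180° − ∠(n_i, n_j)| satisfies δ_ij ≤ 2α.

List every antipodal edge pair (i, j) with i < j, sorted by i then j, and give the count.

count = 8; pairs: (0,3), (0,4), (0,5), (1,5), (1,6), (2,6), (2,7), (3,7)

α = atan 0.45 = 24.23°;  2α = 48.46°
n_0 = (-0.8859, +0.4639)
n_1 = (-0.8434, -0.5373)
n_2 = (-0.2615, -0.9652)
n_3 = (+0.3825, -0.9239)
n_4 = (+0.8144, -0.5803)
n_5 = (+0.9970, -0.0777)
n_6 = (+0.7781, +0.6282)
n_7 = (-0.0471, +0.9989)
  (0,1): δ = 119.86°  ·
  (0,2): δ = 77.52°  ·
  (0,3): δ = 39.87°  ✓
  (0,4): δ = 7.83°  ✓
  (0,5): δ = 23.18°  ✓
  (0,6): δ = 66.55°  ·
  (0,7): δ = 120.34°  ·
  (1,2): δ = 137.66°  ·
  (1,3): δ = 100.01°  ·
  (1,4): δ = 67.97°  ·
  (1,5): δ = 36.96°  ✓
  (1,6): δ = 6.42°  ✓
  (1,7): δ = 60.20°  ·
  (2,3): δ = 142.35°  ·
  (2,4): δ = 110.31°  ·
  (2,5): δ = 79.30°  ·
  (2,6): δ = 35.92°  ✓
  (2,7): δ = 17.86°  ✓
  (3,4): δ = 147.96°  ·
  (3,5): δ = 116.95°  ·
  (3,6): δ = 73.57°  ·
  (3,7): δ = 19.79°  ✓
  (4,5): δ = 148.98°  ·
  (4,6): δ = 105.61°  ·
  (4,7): δ = 51.83°  ·
  (5,6): δ = 136.63°  ·
  (5,7): δ = 82.84°  ·
  (6,7): δ = 126.22°  ·
antipodal pairs: 8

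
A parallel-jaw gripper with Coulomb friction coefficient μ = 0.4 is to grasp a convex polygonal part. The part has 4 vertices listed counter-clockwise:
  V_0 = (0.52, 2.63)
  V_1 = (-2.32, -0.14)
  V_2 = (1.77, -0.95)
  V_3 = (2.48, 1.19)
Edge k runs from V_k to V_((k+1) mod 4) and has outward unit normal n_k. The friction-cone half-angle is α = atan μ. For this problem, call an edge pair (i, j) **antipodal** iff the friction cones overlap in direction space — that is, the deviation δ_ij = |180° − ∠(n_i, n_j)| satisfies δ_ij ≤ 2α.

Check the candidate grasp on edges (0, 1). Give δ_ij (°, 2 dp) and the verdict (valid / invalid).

δ = 55.49°, invalid

α = atan 0.4 = 21.80°;  2α = 43.60°
edge 0: e_0 = (-2.84, -2.77);  n_0 = (-0.6982, +0.7159)
edge 1: e_1 = (+4.09, -0.81);  n_1 = (-0.1943, -0.9809)
∠(n_0, n_1) = 124.51°
δ = |180° − 124.51°| = 55.49°
55.49° > 2α = 43.60°  →  invalid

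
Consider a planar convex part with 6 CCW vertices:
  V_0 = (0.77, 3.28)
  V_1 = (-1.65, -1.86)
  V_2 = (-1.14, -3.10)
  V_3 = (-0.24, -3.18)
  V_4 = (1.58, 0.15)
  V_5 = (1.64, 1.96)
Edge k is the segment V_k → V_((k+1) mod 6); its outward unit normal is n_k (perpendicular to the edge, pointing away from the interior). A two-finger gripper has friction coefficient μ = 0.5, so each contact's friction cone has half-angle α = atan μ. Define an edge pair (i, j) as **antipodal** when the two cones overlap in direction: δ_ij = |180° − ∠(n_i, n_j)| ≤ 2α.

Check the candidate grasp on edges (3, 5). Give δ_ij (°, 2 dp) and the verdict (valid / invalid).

δ = 117.95°, invalid

α = atan 0.5 = 26.57°;  2α = 53.13°
edge 3: e_3 = (+1.82, +3.33);  n_3 = (+0.8775, -0.4796)
edge 5: e_5 = (-0.87, +1.32);  n_5 = (+0.8350, +0.5503)
∠(n_3, n_5) = 62.05°
δ = |180° − 62.05°| = 117.95°
117.95° > 2α = 53.13°  →  invalid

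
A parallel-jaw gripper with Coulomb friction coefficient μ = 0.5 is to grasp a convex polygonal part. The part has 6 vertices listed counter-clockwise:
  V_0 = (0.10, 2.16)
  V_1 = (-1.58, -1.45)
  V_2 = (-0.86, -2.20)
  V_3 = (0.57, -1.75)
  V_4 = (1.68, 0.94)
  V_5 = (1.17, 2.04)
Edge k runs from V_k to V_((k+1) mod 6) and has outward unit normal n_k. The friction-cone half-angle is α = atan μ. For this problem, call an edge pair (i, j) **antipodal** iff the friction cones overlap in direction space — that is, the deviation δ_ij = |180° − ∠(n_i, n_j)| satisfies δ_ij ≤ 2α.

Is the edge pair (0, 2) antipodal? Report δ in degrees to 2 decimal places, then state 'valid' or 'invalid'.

δ = 47.58°, valid

α = atan 0.5 = 26.57°;  2α = 53.13°
edge 0: e_0 = (-1.68, -3.61);  n_0 = (-0.9066, +0.4219)
edge 2: e_2 = (+1.43, +0.45);  n_2 = (+0.3002, -0.9539)
∠(n_0, n_2) = 132.42°
δ = |180° − 132.42°| = 47.58°
47.58° ≤ 2α = 53.13°  →  valid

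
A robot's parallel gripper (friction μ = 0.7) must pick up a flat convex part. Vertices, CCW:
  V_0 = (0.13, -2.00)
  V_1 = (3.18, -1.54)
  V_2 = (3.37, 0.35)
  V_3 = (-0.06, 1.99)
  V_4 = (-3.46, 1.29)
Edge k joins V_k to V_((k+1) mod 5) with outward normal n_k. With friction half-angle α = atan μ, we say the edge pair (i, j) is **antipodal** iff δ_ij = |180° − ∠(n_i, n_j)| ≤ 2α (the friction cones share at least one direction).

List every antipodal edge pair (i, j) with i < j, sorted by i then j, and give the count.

count = 5; pairs: (0,2), (0,3), (1,4), (2,4), (3,4)

α = atan 0.7 = 34.99°;  2α = 69.98°
n_0 = (+0.1491, -0.9888)
n_1 = (+0.9950, -0.1000)
n_2 = (+0.4314, +0.9022)
n_3 = (-0.2017, +0.9795)
n_4 = (-0.6756, -0.7372)
  (0,1): δ = 104.32°  ·
  (0,2): δ = 34.13°  ✓
  (0,3): δ = 3.06°  ✓
  (0,4): δ = 128.92°  ·
  (1,2): δ = 109.81°  ·
  (1,3): δ = 72.63°  ·
  (1,4): δ = 53.24°  ✓
  (2,3): δ = 142.81°  ·
  (2,4): δ = 16.95°  ✓
  (3,4): δ = 54.14°  ✓
antipodal pairs: 5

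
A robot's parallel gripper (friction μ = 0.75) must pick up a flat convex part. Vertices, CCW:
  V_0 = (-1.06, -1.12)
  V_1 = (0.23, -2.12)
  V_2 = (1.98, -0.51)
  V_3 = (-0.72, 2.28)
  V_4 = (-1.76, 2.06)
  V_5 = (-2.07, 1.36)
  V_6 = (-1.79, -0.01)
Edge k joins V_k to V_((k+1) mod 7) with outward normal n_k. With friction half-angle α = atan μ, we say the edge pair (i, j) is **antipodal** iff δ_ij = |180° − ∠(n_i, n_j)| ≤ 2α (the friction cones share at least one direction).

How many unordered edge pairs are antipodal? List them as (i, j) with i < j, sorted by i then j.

count = 9; pairs: (0,2), (0,3), (1,3), (1,4), (1,5), (2,4), (2,5), (2,6), (3,6)

α = atan 0.75 = 36.87°;  2α = 73.74°
n_0 = (-0.6127, -0.7903)
n_1 = (+0.6771, -0.7359)
n_2 = (+0.7186, +0.6954)
n_3 = (-0.2070, +0.9783)
n_4 = (-0.9143, +0.4049)
n_5 = (-0.9797, -0.2002)
n_6 = (-0.8355, -0.5495)
  (0,1): δ = 99.60°  ·
  (0,2): δ = 8.16°  ✓
  (0,3): δ = 49.73°  ✓
  (0,4): δ = 103.90°  ·
  (0,5): δ = 139.33°  ·
  (0,6): δ = 161.11°  ·
  (1,2): δ = 88.55°  ·
  (1,3): δ = 30.67°  ✓
  (1,4): δ = 23.50°  ✓
  (1,5): δ = 58.94°  ✓
  (1,6): δ = 80.72°  ·
  (2,3): δ = 122.12°  ·
  (2,4): δ = 67.95°  ✓
  (2,5): δ = 32.51°  ✓
  (2,6): δ = 10.73°  ✓
  (3,4): δ = 125.83°  ·
  (3,5): δ = 90.39°  ·
  (3,6): δ = 68.61°  ✓
  (4,5): δ = 144.56°  ·
  (4,6): δ = 122.78°  ·
  (5,6): δ = 158.22°  ·
antipodal pairs: 9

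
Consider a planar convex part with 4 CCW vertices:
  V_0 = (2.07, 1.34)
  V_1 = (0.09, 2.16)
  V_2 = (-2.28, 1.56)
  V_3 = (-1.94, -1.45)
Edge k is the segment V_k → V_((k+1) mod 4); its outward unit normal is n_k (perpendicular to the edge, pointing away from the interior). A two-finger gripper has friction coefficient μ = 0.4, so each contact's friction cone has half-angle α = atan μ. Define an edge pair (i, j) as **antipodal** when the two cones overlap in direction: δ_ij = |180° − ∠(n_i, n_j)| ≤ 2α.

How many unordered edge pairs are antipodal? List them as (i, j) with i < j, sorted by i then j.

α = atan 0.4 = 21.80°;  2α = 43.60°
n_0 = (+0.3826, +0.9239)
n_1 = (-0.2454, +0.9694)
n_2 = (-0.9937, -0.1122)
n_3 = (+0.5711, -0.8209)
  (0,1): δ = 143.30°  ·
  (0,2): δ = 61.06°  ·
  (0,3): δ = 57.33°  ·
  (1,2): δ = 97.76°  ·
  (1,3): δ = 20.62°  ✓
  (2,3): δ = 61.62°  ·
antipodal pairs: 1

count = 1; pairs: (1,3)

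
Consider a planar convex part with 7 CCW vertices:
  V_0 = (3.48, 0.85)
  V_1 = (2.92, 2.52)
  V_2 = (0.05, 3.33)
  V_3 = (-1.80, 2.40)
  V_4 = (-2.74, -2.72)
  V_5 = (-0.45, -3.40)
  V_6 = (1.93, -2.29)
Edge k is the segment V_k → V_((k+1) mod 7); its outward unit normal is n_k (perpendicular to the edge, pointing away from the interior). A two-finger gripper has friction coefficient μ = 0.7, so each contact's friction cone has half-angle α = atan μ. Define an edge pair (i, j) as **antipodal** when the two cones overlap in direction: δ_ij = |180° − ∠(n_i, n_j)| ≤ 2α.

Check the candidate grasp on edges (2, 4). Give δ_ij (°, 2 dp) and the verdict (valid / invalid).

δ = 43.23°, valid

α = atan 0.7 = 34.99°;  2α = 69.98°
edge 2: e_2 = (-1.85, -0.93);  n_2 = (-0.4491, +0.8935)
edge 4: e_4 = (+2.29, -0.68);  n_4 = (-0.2847, -0.9586)
∠(n_2, n_4) = 136.77°
δ = |180° − 136.77°| = 43.23°
43.23° ≤ 2α = 69.98°  →  valid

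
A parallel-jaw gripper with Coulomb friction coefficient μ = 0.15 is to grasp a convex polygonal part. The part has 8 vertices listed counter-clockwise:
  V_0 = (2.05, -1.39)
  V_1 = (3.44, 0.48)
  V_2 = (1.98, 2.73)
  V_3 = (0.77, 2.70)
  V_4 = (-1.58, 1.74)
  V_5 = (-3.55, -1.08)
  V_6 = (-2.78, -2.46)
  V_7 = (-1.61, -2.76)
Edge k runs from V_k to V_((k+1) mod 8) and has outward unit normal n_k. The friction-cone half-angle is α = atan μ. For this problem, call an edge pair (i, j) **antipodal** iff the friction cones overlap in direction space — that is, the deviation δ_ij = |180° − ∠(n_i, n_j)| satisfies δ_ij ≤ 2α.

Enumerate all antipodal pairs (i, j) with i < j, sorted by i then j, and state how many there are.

α = atan 0.15 = 8.53°;  2α = 17.06°
n_0 = (+0.8026, -0.5966)
n_1 = (+0.8389, +0.5443)
n_2 = (-0.0248, +0.9997)
n_3 = (-0.3782, +0.9257)
n_4 = (-0.8198, +0.5727)
n_5 = (-0.8733, -0.4873)
n_6 = (-0.2484, -0.9687)
n_7 = (+0.3506, -0.9365)
  (0,1): δ = 110.40°  ·
  (0,2): δ = 51.96°  ·
  (0,3): δ = 31.16°  ·
  (0,4): δ = 1.69°  ✓
  (0,5): δ = 65.78°  ·
  (0,6): δ = 112.24°  ·
  (0,7): δ = 147.15°  ·
  (1,2): δ = 121.56°  ·
  (1,3): δ = 100.76°  ·
  (1,4): δ = 67.92°  ·
  (1,5): δ = 3.82°  ✓
  (1,6): δ = 42.64°  ·
  (1,7): δ = 77.54°  ·
  (2,3): δ = 159.20°  ·
  (2,4): δ = 126.36°  ·
  (2,5): δ = 62.26°  ·
  (2,6): δ = 15.80°  ✓
  (2,7): δ = 19.10°  ·
  (3,4): δ = 147.16°  ·
  (3,5): δ = 83.06°  ·
  (3,6): δ = 36.60°  ·
  (3,7): δ = 1.70°  ✓
  (4,5): δ = 115.90°  ·
  (4,6): δ = 69.44°  ·
  (4,7): δ = 34.54°  ·
  (5,6): δ = 133.54°  ·
  (5,7): δ = 98.64°  ·
  (6,7): δ = 145.10°  ·
antipodal pairs: 4

count = 4; pairs: (0,4), (1,5), (2,6), (3,7)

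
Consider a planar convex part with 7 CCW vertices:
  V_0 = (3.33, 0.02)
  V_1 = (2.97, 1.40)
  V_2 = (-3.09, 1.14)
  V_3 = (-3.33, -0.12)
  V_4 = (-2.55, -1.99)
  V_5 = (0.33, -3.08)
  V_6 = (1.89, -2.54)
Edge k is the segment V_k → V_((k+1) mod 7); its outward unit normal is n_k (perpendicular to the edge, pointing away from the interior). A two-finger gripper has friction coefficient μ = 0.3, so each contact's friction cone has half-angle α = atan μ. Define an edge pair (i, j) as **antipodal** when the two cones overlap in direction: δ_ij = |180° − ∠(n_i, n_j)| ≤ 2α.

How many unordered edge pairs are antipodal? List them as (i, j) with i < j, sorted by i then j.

α = atan 0.3 = 16.70°;  2α = 33.40°
n_0 = (+0.9676, +0.2524)
n_1 = (-0.0429, +0.9991)
n_2 = (-0.9823, +0.1871)
n_3 = (-0.9229, -0.3850)
n_4 = (-0.3540, -0.9353)
n_5 = (+0.3271, -0.9450)
n_6 = (+0.8716, -0.4903)
  (0,1): δ = 102.16°  ·
  (0,2): δ = 25.41°  ✓
  (0,3): δ = 8.02°  ✓
  (0,4): δ = 54.65°  ·
  (0,5): δ = 94.47°  ·
  (0,6): δ = 136.02°  ·
  (1,2): δ = 103.24°  ·
  (1,3): δ = 69.82°  ·
  (1,4): δ = 23.19°  ✓
  (1,5): δ = 16.64°  ✓
  (1,6): δ = 58.19°  ·
  (2,3): δ = 146.57°  ·
  (2,4): δ = 99.95°  ·
  (2,5): δ = 60.12°  ·
  (2,6): δ = 18.57°  ✓
  (3,4): δ = 133.37°  ·
  (3,5): δ = 93.55°  ·
  (3,6): δ = 52.00°  ·
  (4,5): δ = 140.18°  ·
  (4,6): δ = 98.63°  ·
  (5,6): δ = 138.45°  ·
antipodal pairs: 5

count = 5; pairs: (0,2), (0,3), (1,4), (1,5), (2,6)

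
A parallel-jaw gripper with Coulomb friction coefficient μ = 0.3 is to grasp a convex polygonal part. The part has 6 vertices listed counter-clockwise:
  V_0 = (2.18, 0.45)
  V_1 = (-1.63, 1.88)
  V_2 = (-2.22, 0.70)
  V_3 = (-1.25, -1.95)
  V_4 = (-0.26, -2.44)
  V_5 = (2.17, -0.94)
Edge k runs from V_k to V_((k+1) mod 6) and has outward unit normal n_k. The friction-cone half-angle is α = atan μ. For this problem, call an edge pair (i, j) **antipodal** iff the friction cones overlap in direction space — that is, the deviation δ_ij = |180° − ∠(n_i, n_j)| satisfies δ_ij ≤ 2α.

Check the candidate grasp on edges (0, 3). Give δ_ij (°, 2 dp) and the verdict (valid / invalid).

α = atan 0.3 = 16.70°;  2α = 33.40°
edge 0: e_0 = (-3.81, +1.43);  n_0 = (+0.3514, +0.9362)
edge 3: e_3 = (+0.99, -0.49);  n_3 = (-0.4436, -0.8962)
∠(n_0, n_3) = 174.24°
δ = |180° − 174.24°| = 5.76°
5.76° ≤ 2α = 33.40°  →  valid

δ = 5.76°, valid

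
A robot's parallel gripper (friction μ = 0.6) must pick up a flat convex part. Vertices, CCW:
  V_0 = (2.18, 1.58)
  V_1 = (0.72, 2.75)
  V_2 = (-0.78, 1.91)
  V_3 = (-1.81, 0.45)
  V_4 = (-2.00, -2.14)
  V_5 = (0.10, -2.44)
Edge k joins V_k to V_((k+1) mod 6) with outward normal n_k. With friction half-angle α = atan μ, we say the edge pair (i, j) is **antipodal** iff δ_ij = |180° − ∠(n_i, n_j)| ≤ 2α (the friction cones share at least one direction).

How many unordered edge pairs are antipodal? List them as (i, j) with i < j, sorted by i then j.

count = 6; pairs: (0,3), (0,4), (1,4), (1,5), (2,5), (3,5)

α = atan 0.6 = 30.96°;  2α = 61.93°
n_0 = (+0.6253, +0.7803)
n_1 = (-0.4886, +0.8725)
n_2 = (-0.8171, +0.5765)
n_3 = (-0.9973, +0.0732)
n_4 = (-0.1414, -0.9899)
n_5 = (+0.8882, -0.4595)
  (0,1): δ = 112.04°  ·
  (0,2): δ = 86.49°  ·
  (0,3): δ = 55.49°  ✓
  (0,4): δ = 30.58°  ✓
  (0,5): δ = 101.35°  ·
  (1,2): δ = 154.45°  ·
  (1,3): δ = 123.44°  ·
  (1,4): δ = 37.38°  ✓
  (1,5): δ = 33.39°  ✓
  (2,3): δ = 148.99°  ·
  (2,4): δ = 62.93°  ·
  (2,5): δ = 7.84°  ✓
  (3,4): δ = 93.93°  ·
  (3,5): δ = 23.16°  ✓
  (4,5): δ = 109.23°  ·
antipodal pairs: 6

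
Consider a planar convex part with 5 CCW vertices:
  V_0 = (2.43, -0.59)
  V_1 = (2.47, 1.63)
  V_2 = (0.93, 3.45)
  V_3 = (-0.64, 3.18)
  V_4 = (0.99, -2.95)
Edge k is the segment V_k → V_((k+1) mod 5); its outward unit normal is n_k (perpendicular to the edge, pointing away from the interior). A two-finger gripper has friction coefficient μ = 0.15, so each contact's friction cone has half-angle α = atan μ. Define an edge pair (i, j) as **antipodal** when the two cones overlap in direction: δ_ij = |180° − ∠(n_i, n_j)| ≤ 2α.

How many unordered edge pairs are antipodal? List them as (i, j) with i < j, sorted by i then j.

α = atan 0.15 = 8.53°;  2α = 17.06°
n_0 = (+0.9998, -0.0180)
n_1 = (+0.7634, +0.6459)
n_2 = (-0.1695, +0.9855)
n_3 = (-0.9664, -0.2570)
n_4 = (+0.8536, -0.5209)
  (0,1): δ = 138.73°  ·
  (0,2): δ = 79.21°  ·
  (0,3): δ = 15.92°  ✓
  (0,4): δ = 149.64°  ·
  (1,2): δ = 120.48°  ·
  (1,3): δ = 25.35°  ·
  (1,4): δ = 108.37°  ·
  (2,3): δ = 84.87°  ·
  (2,4): δ = 48.85°  ·
  (3,4): δ = 46.28°  ·
antipodal pairs: 1

count = 1; pairs: (0,3)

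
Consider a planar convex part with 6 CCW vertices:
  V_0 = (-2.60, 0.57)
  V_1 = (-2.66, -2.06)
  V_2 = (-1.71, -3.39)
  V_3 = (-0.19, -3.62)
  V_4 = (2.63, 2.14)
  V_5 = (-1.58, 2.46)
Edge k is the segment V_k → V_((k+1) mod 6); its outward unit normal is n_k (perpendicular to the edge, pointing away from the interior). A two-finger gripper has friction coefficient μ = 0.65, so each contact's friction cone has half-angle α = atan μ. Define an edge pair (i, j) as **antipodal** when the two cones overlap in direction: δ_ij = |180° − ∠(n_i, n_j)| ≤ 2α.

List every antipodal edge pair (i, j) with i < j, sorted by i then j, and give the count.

α = atan 0.65 = 33.02°;  2α = 66.05°
n_0 = (-0.9997, +0.0228)
n_1 = (-0.8137, -0.5812)
n_2 = (-0.1496, -0.9887)
n_3 = (+0.8981, -0.4397)
n_4 = (+0.0758, +0.9971)
n_5 = (-0.8800, +0.4749)
  (0,1): δ = 143.16°  ·
  (0,2): δ = 97.30°  ·
  (0,3): δ = 24.78°  ✓
  (0,4): δ = 86.96°  ·
  (0,5): δ = 152.95°  ·
  (1,2): δ = 134.14°  ·
  (1,3): δ = 61.62°  ✓
  (1,4): δ = 50.12°  ✓
  (1,5): δ = 116.11°  ·
  (2,3): δ = 107.48°  ·
  (2,4): δ = 4.26°  ✓
  (2,5): δ = 70.25°  ·
  (3,4): δ = 68.26°  ·
  (3,5): δ = 2.27°  ✓
  (4,5): δ = 114.01°  ·
antipodal pairs: 5

count = 5; pairs: (0,3), (1,3), (1,4), (2,4), (3,5)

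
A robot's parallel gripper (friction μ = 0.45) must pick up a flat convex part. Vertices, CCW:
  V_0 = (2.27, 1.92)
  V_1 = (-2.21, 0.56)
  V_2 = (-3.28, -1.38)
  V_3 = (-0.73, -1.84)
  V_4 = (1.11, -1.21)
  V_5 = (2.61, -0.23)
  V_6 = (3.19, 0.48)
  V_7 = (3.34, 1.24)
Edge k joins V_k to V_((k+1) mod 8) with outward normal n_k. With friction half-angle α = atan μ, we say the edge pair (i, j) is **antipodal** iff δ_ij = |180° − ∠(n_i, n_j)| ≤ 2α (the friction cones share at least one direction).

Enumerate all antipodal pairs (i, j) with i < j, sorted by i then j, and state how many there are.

α = atan 0.45 = 24.23°;  2α = 48.46°
n_0 = (-0.2905, +0.9569)
n_1 = (-0.8756, +0.4830)
n_2 = (-0.1775, -0.9841)
n_3 = (+0.3239, -0.9461)
n_4 = (+0.5469, -0.8372)
n_5 = (+0.7744, -0.6326)
n_6 = (+0.9811, -0.1936)
n_7 = (+0.5364, +0.8440)
  (0,1): δ = 135.77°  ·
  (0,2): δ = 27.11°  ✓
  (0,3): δ = 2.01°  ✓
  (0,4): δ = 16.27°  ✓
  (0,5): δ = 33.87°  ✓
  (0,6): δ = 61.95°  ·
  (0,7): δ = 130.68°  ·
  (1,2): δ = 71.35°  ·
  (1,3): δ = 42.22°  ✓
  (1,4): δ = 27.96°  ✓
  (1,5): δ = 10.37°  ✓
  (1,6): δ = 17.71°  ✓
  (1,7): δ = 86.44°  ·
  (2,3): δ = 150.87°  ·
  (2,4): δ = 136.62°  ·
  (2,5): δ = 119.02°  ·
  (2,6): δ = 90.94°  ·
  (2,7): δ = 22.21°  ✓
  (3,4): δ = 165.74°  ·
  (3,5): δ = 148.15°  ·
  (3,6): δ = 120.07°  ·
  (3,7): δ = 51.34°  ·
  (4,5): δ = 162.40°  ·
  (4,6): δ = 134.32°  ·
  (4,7): δ = 65.59°  ·
  (5,6): δ = 151.92°  ·
  (5,7): δ = 83.19°  ·
  (6,7): δ = 111.27°  ·
antipodal pairs: 9

count = 9; pairs: (0,2), (0,3), (0,4), (0,5), (1,3), (1,4), (1,5), (1,6), (2,7)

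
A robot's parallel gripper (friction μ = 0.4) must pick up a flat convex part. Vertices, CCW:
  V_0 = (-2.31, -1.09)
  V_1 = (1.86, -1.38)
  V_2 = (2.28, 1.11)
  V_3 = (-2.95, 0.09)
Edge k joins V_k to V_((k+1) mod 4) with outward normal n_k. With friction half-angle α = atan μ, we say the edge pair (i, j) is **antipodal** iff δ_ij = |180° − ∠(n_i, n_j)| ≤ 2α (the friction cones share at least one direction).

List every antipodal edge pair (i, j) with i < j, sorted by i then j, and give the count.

count = 2; pairs: (0,2), (1,3)

α = atan 0.4 = 21.80°;  2α = 43.60°
n_0 = (-0.0694, -0.9976)
n_1 = (+0.9861, -0.1663)
n_2 = (-0.1914, +0.9815)
n_3 = (-0.8790, -0.4768)
  (0,1): δ = 95.60°  ·
  (0,2): δ = 15.01°  ✓
  (0,3): δ = 122.45°  ·
  (1,2): δ = 69.39°  ·
  (1,3): δ = 38.05°  ✓
  (2,3): δ = 72.56°  ·
antipodal pairs: 2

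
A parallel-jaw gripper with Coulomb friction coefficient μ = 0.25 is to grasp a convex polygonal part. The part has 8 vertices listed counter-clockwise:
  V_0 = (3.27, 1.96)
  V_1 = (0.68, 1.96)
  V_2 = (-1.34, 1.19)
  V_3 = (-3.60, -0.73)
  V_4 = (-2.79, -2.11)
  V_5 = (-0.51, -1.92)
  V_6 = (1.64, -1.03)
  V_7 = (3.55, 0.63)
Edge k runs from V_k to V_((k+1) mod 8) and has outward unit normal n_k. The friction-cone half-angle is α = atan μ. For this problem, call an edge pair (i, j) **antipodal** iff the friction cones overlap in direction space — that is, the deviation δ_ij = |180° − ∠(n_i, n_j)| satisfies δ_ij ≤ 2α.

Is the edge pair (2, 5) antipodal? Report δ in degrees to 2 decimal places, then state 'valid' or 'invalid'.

δ = 17.86°, valid

α = atan 0.25 = 14.04°;  2α = 28.07°
edge 2: e_2 = (-2.26, -1.92);  n_2 = (-0.6475, +0.7621)
edge 5: e_5 = (+2.15, +0.89);  n_5 = (+0.3825, -0.9240)
∠(n_2, n_5) = 162.14°
δ = |180° − 162.14°| = 17.86°
17.86° ≤ 2α = 28.07°  →  valid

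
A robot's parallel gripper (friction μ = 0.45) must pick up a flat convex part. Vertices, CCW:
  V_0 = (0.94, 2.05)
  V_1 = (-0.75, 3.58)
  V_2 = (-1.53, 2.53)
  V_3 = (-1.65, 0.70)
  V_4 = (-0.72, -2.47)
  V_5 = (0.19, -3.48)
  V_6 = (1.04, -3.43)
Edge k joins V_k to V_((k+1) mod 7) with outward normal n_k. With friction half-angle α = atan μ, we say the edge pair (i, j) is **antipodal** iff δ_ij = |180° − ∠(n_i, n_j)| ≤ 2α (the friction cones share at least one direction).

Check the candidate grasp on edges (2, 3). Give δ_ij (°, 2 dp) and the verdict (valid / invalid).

α = atan 0.45 = 24.23°;  2α = 48.46°
edge 2: e_2 = (-0.12, -1.83);  n_2 = (-0.9979, +0.0654)
edge 3: e_3 = (+0.93, -3.17);  n_3 = (-0.9596, -0.2815)
∠(n_2, n_3) = 20.10°
δ = |180° − 20.10°| = 159.90°
159.90° > 2α = 48.46°  →  invalid

δ = 159.90°, invalid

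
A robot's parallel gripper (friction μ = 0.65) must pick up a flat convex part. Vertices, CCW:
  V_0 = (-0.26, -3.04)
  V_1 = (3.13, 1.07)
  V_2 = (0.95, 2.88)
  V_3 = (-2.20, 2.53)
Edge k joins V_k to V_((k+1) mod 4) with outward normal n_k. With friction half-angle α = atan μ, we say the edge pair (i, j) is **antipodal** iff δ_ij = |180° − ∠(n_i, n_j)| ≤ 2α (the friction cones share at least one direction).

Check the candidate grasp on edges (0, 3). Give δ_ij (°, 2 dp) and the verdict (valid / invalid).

δ = 58.72°, valid

α = atan 0.65 = 33.02°;  2α = 66.05°
edge 0: e_0 = (+3.39, +4.11);  n_0 = (+0.7714, -0.6363)
edge 3: e_3 = (+1.94, -5.57);  n_3 = (-0.9444, -0.3289)
∠(n_0, n_3) = 121.28°
δ = |180° − 121.28°| = 58.72°
58.72° ≤ 2α = 66.05°  →  valid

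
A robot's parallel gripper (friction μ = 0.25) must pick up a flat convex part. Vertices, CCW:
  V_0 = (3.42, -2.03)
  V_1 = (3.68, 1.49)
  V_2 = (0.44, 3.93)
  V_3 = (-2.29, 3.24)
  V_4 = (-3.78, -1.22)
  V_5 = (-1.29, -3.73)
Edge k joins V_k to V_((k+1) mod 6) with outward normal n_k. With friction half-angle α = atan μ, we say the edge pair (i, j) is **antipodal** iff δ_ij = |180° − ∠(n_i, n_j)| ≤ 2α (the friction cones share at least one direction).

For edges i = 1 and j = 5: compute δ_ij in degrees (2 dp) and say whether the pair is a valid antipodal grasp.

δ = 56.83°, invalid

α = atan 0.25 = 14.04°;  2α = 28.07°
edge 1: e_1 = (-3.24, +2.44);  n_1 = (+0.6016, +0.7988)
edge 5: e_5 = (+4.71, +1.70);  n_5 = (+0.3395, -0.9406)
∠(n_1, n_5) = 123.17°
δ = |180° − 123.17°| = 56.83°
56.83° > 2α = 28.07°  →  invalid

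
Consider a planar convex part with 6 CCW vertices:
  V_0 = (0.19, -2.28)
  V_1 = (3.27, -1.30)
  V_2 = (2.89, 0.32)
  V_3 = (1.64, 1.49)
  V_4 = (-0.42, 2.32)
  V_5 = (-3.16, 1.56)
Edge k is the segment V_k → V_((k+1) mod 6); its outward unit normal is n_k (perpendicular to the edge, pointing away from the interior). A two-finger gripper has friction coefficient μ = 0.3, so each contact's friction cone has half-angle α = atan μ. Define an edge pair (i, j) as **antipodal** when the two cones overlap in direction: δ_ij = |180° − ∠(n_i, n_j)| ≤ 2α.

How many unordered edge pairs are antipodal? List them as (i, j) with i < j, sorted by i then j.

α = atan 0.3 = 16.70°;  2α = 33.40°
n_0 = (+0.3032, -0.9529)
n_1 = (+0.9736, +0.2284)
n_2 = (+0.6834, +0.7301)
n_3 = (+0.3737, +0.9275)
n_4 = (-0.2673, +0.9636)
n_5 = (-0.7535, -0.6574)
  (0,1): δ = 94.45°  ·
  (0,2): δ = 60.76°  ·
  (0,3): δ = 39.60°  ·
  (0,4): δ = 2.15°  ✓
  (0,5): δ = 113.45°  ·
  (1,2): δ = 146.31°  ·
  (1,3): δ = 125.15°  ·
  (1,4): δ = 87.70°  ·
  (1,5): δ = 27.90°  ✓
  (2,3): δ = 158.84°  ·
  (2,4): δ = 121.39°  ·
  (2,5): δ = 5.79°  ✓
  (3,4): δ = 142.55°  ·
  (3,5): δ = 26.95°  ✓
  (4,5): δ = 64.40°  ·
antipodal pairs: 4

count = 4; pairs: (0,4), (1,5), (2,5), (3,5)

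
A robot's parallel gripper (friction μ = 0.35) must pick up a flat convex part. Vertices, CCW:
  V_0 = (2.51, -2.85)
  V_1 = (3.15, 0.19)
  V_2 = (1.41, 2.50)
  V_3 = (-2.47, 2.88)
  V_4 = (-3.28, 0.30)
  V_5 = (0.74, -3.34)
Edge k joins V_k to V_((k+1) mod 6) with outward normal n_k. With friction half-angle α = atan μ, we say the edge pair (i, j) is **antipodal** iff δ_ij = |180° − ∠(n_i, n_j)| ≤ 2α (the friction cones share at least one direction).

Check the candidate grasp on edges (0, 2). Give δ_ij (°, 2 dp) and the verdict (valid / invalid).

δ = 83.70°, invalid

α = atan 0.35 = 19.29°;  2α = 38.58°
edge 0: e_0 = (+0.64, +3.04);  n_0 = (+0.9785, -0.2060)
edge 2: e_2 = (-3.88, +0.38);  n_2 = (+0.0975, +0.9952)
∠(n_0, n_2) = 96.30°
δ = |180° − 96.30°| = 83.70°
83.70° > 2α = 38.58°  →  invalid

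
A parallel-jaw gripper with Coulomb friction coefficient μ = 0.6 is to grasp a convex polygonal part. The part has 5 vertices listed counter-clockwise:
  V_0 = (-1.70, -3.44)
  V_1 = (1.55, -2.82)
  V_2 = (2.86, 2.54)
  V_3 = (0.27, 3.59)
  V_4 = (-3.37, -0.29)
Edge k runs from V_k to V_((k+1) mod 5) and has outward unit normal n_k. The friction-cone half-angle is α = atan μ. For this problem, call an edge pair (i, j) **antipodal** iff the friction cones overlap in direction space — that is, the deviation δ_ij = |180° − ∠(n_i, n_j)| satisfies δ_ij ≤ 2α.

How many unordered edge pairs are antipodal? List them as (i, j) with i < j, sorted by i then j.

α = atan 0.6 = 30.96°;  2α = 61.93°
n_0 = (+0.1874, -0.9823)
n_1 = (+0.9714, -0.2374)
n_2 = (+0.3757, +0.9267)
n_3 = (-0.7293, +0.6842)
n_4 = (-0.8835, -0.4684)
  (0,1): δ = 114.53°  ·
  (0,2): δ = 32.87°  ✓
  (0,3): δ = 36.03°  ✓
  (0,4): δ = 107.13°  ·
  (1,2): δ = 98.33°  ·
  (1,3): δ = 29.44°  ✓
  (1,4): δ = 41.66°  ✓
  (2,3): δ = 111.10°  ·
  (2,4): δ = 40.00°  ✓
  (3,4): δ = 108.90°  ·
antipodal pairs: 5

count = 5; pairs: (0,2), (0,3), (1,3), (1,4), (2,4)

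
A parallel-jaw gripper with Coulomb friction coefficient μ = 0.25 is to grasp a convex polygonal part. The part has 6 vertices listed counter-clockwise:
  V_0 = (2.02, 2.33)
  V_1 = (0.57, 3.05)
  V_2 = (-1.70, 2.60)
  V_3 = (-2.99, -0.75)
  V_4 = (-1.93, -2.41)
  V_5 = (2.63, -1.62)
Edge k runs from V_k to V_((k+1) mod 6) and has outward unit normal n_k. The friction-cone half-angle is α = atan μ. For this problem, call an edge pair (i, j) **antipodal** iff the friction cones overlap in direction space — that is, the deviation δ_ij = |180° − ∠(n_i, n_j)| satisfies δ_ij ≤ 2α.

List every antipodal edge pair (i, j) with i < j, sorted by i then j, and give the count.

α = atan 0.25 = 14.04°;  2α = 28.07°
n_0 = (+0.4447, +0.8957)
n_1 = (-0.1945, +0.9809)
n_2 = (-0.9332, +0.3594)
n_3 = (-0.8428, -0.5382)
n_4 = (+0.1707, -0.9853)
n_5 = (+0.9883, +0.1526)
  (0,1): δ = 142.38°  ·
  (0,2): δ = 84.65°  ·
  (0,3): δ = 31.03°  ·
  (0,4): δ = 36.24°  ·
  (0,5): δ = 125.19°  ·
  (1,2): δ = 122.27°  ·
  (1,3): δ = 68.65°  ·
  (1,4): δ = 1.38°  ✓
  (1,5): δ = 87.57°  ·
  (2,3): δ = 126.38°  ·
  (2,4): δ = 59.11°  ·
  (2,5): δ = 29.84°  ·
  (3,4): δ = 112.73°  ·
  (3,5): δ = 23.78°  ✓
  (4,5): δ = 91.05°  ·
antipodal pairs: 2

count = 2; pairs: (1,4), (3,5)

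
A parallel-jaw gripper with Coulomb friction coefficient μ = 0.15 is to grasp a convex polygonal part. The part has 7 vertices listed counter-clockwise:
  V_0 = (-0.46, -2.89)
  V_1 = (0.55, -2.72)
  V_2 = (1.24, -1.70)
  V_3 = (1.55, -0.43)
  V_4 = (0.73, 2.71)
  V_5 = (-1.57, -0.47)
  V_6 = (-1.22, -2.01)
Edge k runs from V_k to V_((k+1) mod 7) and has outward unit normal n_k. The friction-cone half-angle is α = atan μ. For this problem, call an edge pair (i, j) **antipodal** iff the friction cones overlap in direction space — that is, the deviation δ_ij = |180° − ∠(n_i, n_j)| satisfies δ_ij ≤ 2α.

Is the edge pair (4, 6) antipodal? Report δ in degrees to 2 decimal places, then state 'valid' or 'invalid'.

δ = 103.31°, invalid

α = atan 0.15 = 8.53°;  2α = 17.06°
edge 4: e_4 = (-2.30, -3.18);  n_4 = (-0.8103, +0.5860)
edge 6: e_6 = (+0.76, -0.88);  n_6 = (-0.7568, -0.6536)
∠(n_4, n_6) = 76.69°
δ = |180° − 76.69°| = 103.31°
103.31° > 2α = 17.06°  →  invalid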